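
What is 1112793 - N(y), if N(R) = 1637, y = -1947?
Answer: 1111156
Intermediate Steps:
1112793 - N(y) = 1112793 - 1*1637 = 1112793 - 1637 = 1111156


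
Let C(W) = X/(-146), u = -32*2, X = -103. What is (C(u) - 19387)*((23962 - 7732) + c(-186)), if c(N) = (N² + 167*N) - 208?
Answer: -27675641422/73 ≈ -3.7912e+8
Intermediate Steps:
u = -64
C(W) = 103/146 (C(W) = -103/(-146) = -103*(-1/146) = 103/146)
c(N) = -208 + N² + 167*N
(C(u) - 19387)*((23962 - 7732) + c(-186)) = (103/146 - 19387)*((23962 - 7732) + (-208 + (-186)² + 167*(-186))) = -2830399*(16230 + (-208 + 34596 - 31062))/146 = -2830399*(16230 + 3326)/146 = -2830399/146*19556 = -27675641422/73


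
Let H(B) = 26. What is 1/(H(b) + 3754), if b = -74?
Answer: 1/3780 ≈ 0.00026455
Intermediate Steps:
1/(H(b) + 3754) = 1/(26 + 3754) = 1/3780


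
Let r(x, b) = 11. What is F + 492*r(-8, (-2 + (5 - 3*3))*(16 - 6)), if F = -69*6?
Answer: 4998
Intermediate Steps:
F = -414
F + 492*r(-8, (-2 + (5 - 3*3))*(16 - 6)) = -414 + 492*11 = -414 + 5412 = 4998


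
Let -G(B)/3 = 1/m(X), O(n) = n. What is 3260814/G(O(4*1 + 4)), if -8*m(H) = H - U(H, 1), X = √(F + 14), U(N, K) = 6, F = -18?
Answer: -1630407/2 + 543469*I/2 ≈ -8.152e+5 + 2.7173e+5*I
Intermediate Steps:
X = 2*I (X = √(-18 + 14) = √(-4) = 2*I ≈ 2.0*I)
m(H) = ¾ - H/8 (m(H) = -(H - 1*6)/8 = -(H - 6)/8 = -(-6 + H)/8 = ¾ - H/8)
G(B) = -24*(¾ + I/4)/5 (G(B) = -3/(¾ - I/4) = -3*8*(¾ + I/4)/5 = -24*(¾ + I/4)/5)
3260814/G(O(4*1 + 4)) = 3260814/(-18/5 - 6*I/5) = 3260814*(5*(-18/5 + 6*I/5)/72) = 2717345*(-18/5 + 6*I/5)/12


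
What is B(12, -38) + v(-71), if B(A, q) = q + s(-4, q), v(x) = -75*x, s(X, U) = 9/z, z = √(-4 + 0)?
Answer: 5287 - 9*I/2 ≈ 5287.0 - 4.5*I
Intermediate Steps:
z = 2*I (z = √(-4) = 2*I ≈ 2.0*I)
s(X, U) = -9*I/2 (s(X, U) = 9/((2*I)) = 9*(-I/2) = -9*I/2)
B(A, q) = q - 9*I/2
B(12, -38) + v(-71) = (-38 - 9*I/2) - 75*(-71) = (-38 - 9*I/2) + 5325 = 5287 - 9*I/2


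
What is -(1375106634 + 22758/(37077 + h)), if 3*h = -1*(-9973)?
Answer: -83334212267805/60602 ≈ -1.3751e+9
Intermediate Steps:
h = 9973/3 (h = (-1*(-9973))/3 = (1/3)*9973 = 9973/3 ≈ 3324.3)
-(1375106634 + 22758/(37077 + h)) = -(1375106634 + 22758/(37077 + 9973/3)) = -22758/(1/(1/(121204/3) + 60423)) = -22758/(1/(3/121204 + 60423)) = -22758/(1/(7323509295/121204)) = -22758/121204/7323509295 = -22758*7323509295/121204 = -83334212267805/60602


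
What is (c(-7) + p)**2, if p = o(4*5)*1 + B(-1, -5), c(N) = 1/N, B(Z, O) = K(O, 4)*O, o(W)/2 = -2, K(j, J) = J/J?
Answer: 4096/49 ≈ 83.592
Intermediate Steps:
K(j, J) = 1
o(W) = -4 (o(W) = 2*(-2) = -4)
B(Z, O) = O (B(Z, O) = 1*O = O)
p = -9 (p = -4*1 - 5 = -4 - 5 = -9)
(c(-7) + p)**2 = (1/(-7) - 9)**2 = (-1/7 - 9)**2 = (-64/7)**2 = 4096/49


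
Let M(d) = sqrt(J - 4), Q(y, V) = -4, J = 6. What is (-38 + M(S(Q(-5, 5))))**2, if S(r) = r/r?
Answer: (38 - sqrt(2))**2 ≈ 1338.5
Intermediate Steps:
S(r) = 1
M(d) = sqrt(2) (M(d) = sqrt(6 - 4) = sqrt(2))
(-38 + M(S(Q(-5, 5))))**2 = (-38 + sqrt(2))**2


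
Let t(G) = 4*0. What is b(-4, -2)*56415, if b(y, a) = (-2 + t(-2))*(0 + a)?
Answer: 225660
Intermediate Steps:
t(G) = 0
b(y, a) = -2*a (b(y, a) = (-2 + 0)*(0 + a) = -2*a)
b(-4, -2)*56415 = -2*(-2)*56415 = 4*56415 = 225660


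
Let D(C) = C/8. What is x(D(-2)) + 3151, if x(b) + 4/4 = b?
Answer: 12599/4 ≈ 3149.8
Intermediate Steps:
D(C) = C/8 (D(C) = C*(⅛) = C/8)
x(b) = -1 + b
x(D(-2)) + 3151 = (-1 + (⅛)*(-2)) + 3151 = (-1 - ¼) + 3151 = -5/4 + 3151 = 12599/4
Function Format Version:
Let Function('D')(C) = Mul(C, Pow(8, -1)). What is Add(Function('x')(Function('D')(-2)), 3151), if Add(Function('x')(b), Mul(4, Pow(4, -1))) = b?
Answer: Rational(12599, 4) ≈ 3149.8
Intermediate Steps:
Function('D')(C) = Mul(Rational(1, 8), C) (Function('D')(C) = Mul(C, Rational(1, 8)) = Mul(Rational(1, 8), C))
Function('x')(b) = Add(-1, b)
Add(Function('x')(Function('D')(-2)), 3151) = Add(Add(-1, Mul(Rational(1, 8), -2)), 3151) = Add(Add(-1, Rational(-1, 4)), 3151) = Add(Rational(-5, 4), 3151) = Rational(12599, 4)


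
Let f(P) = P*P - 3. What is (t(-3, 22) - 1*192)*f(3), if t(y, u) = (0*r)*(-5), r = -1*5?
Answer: -1152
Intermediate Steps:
r = -5
t(y, u) = 0 (t(y, u) = (0*(-5))*(-5) = 0*(-5) = 0)
f(P) = -3 + P**2 (f(P) = P**2 - 3 = -3 + P**2)
(t(-3, 22) - 1*192)*f(3) = (0 - 1*192)*(-3 + 3**2) = (0 - 192)*(-3 + 9) = -192*6 = -1152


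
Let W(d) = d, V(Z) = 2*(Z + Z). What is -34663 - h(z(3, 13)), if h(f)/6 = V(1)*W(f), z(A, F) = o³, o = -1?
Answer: -34639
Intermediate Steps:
V(Z) = 4*Z (V(Z) = 2*(2*Z) = 4*Z)
z(A, F) = -1 (z(A, F) = (-1)³ = -1)
h(f) = 24*f (h(f) = 6*((4*1)*f) = 6*(4*f) = 24*f)
-34663 - h(z(3, 13)) = -34663 - 24*(-1) = -34663 - 1*(-24) = -34663 + 24 = -34639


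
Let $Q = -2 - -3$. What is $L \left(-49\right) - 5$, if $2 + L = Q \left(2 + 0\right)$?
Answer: $-5$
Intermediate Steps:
$Q = 1$ ($Q = -2 + 3 = 1$)
$L = 0$ ($L = -2 + 1 \left(2 + 0\right) = -2 + 1 \cdot 2 = -2 + 2 = 0$)
$L \left(-49\right) - 5 = 0 \left(-49\right) - 5 = 0 - 5 = -5$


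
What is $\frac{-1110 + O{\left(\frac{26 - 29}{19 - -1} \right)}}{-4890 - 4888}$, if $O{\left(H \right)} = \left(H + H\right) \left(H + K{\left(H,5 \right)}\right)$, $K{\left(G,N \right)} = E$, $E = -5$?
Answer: $\frac{221691}{1955600} \approx 0.11336$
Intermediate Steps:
$K{\left(G,N \right)} = -5$
$O{\left(H \right)} = 2 H \left(-5 + H\right)$ ($O{\left(H \right)} = \left(H + H\right) \left(H - 5\right) = 2 H \left(-5 + H\right)$)
$\frac{-1110 + O{\left(\frac{26 - 29}{19 - -1} \right)}}{-4890 - 4888} = \frac{-1110 + 2 \frac{26 - 29}{19 - -1} \left(-5 + \frac{26 - 29}{19 - -1}\right)}{-4890 - 4888} = \frac{-1110 + 2 \left(- \frac{3}{19 + \left(-6 + 7\right)}\right) \left(-5 - \frac{3}{19 + \left(-6 + 7\right)}\right)}{-9778} = \left(-1110 + 2 \left(- \frac{3}{19 + 1}\right) \left(-5 - \frac{3}{19 + 1}\right)\right) \left(- \frac{1}{9778}\right) = \left(-1110 + 2 \left(- \frac{3}{20}\right) \left(-5 - \frac{3}{20}\right)\right) \left(- \frac{1}{9778}\right) = \left(-1110 + 2 \left(- \frac{3}{20}\right) \left(- \frac{103}{20}\right)\right) \left(- \frac{1}{9778}\right) = \left(-1110 + \frac{309}{200}\right) \left(- \frac{1}{9778}\right) = \left(- \frac{221691}{200}\right) \left(- \frac{1}{9778}\right) = \frac{221691}{1955600}$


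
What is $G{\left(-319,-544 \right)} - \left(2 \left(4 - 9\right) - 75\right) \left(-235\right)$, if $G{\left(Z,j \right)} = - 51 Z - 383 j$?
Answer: $204646$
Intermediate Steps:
$G{\left(Z,j \right)} = - 383 j - 51 Z$
$G{\left(-319,-544 \right)} - \left(2 \left(4 - 9\right) - 75\right) \left(-235\right) = \left(\left(-383\right) \left(-544\right) - -16269\right) - \left(2 \left(4 - 9\right) - 75\right) \left(-235\right) = \left(208352 + 16269\right) - \left(2 \left(-5\right) - 75\right) \left(-235\right) = 224621 - \left(-10 - 75\right) \left(-235\right) = 224621 - \left(-85\right) \left(-235\right) = 224621 - 19975 = 204646$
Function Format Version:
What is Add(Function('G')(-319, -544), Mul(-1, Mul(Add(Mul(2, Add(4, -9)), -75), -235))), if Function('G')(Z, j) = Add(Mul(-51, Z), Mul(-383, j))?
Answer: 204646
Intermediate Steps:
Function('G')(Z, j) = Add(Mul(-383, j), Mul(-51, Z))
Add(Function('G')(-319, -544), Mul(-1, Mul(Add(Mul(2, Add(4, -9)), -75), -235))) = Add(Add(Mul(-383, -544), Mul(-51, -319)), Mul(-1, Mul(Add(Mul(2, Add(4, -9)), -75), -235))) = Add(Add(208352, 16269), Mul(-1, Mul(Add(Mul(2, -5), -75), -235))) = Add(224621, Mul(-1, Mul(Add(-10, -75), -235))) = Add(224621, Mul(-1, Mul(-85, -235))) = Add(224621, Mul(-1, 19975)) = Add(224621, -19975) = 204646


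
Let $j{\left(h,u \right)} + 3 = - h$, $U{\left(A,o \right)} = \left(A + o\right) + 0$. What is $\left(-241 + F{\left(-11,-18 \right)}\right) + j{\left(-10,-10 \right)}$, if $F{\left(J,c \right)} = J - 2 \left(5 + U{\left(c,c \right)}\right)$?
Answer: $-183$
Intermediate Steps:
$U{\left(A,o \right)} = A + o$
$j{\left(h,u \right)} = -3 - h$
$F{\left(J,c \right)} = -10 + J - 4 c$ ($F{\left(J,c \right)} = J - 2 \left(5 + \left(c + c\right)\right) = J - 2 \left(5 + 2 c\right) = J - \left(10 + 4 c\right) = -10 + J - 4 c$)
$\left(-241 + F{\left(-11,-18 \right)}\right) + j{\left(-10,-10 \right)} = \left(-241 - -51\right) - -7 = \left(-241 - -51\right) + \left(-3 + 10\right) = \left(-241 + 51\right) + 7 = -190 + 7 = -183$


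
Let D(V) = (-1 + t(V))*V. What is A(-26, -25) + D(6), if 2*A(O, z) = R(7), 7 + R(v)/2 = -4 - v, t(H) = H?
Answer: 12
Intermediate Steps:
R(v) = -22 - 2*v (R(v) = -14 + 2*(-4 - v) = -14 + (-8 - 2*v) = -22 - 2*v)
A(O, z) = -18 (A(O, z) = (-22 - 2*7)/2 = (-22 - 14)/2 = (1/2)*(-36) = -18)
D(V) = V*(-1 + V) (D(V) = (-1 + V)*V = V*(-1 + V))
A(-26, -25) + D(6) = -18 + 6*(-1 + 6) = -18 + 6*5 = -18 + 30 = 12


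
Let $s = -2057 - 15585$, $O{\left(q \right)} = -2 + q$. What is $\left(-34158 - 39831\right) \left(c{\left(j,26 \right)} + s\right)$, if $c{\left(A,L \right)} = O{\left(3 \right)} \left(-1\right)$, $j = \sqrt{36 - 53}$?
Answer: $1305387927$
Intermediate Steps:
$j = i \sqrt{17}$ ($j = \sqrt{-17} = i \sqrt{17} \approx 4.1231 i$)
$s = -17642$
$c{\left(A,L \right)} = -1$ ($c{\left(A,L \right)} = \left(-2 + 3\right) \left(-1\right) = 1 \left(-1\right) = -1$)
$\left(-34158 - 39831\right) \left(c{\left(j,26 \right)} + s\right) = \left(-34158 - 39831\right) \left(-1 - 17642\right) = \left(-73989\right) \left(-17643\right) = 1305387927$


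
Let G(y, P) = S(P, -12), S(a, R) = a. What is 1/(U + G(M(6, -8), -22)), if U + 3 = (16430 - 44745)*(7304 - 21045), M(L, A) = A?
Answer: 1/389076390 ≈ 2.5702e-9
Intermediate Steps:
U = 389076412 (U = -3 + (16430 - 44745)*(7304 - 21045) = -3 - 28315*(-13741) = -3 + 389076415 = 389076412)
G(y, P) = P
1/(U + G(M(6, -8), -22)) = 1/(389076412 - 22) = 1/389076390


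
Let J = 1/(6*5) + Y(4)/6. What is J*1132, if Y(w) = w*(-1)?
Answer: -10754/15 ≈ -716.93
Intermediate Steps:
Y(w) = -w
J = -19/30 (J = 1/(6*5) - 1*4/6 = (⅙)*(⅕) - 4*⅙ = 1/30 - ⅔ = -19/30 ≈ -0.63333)
J*1132 = -19/30*1132 = -10754/15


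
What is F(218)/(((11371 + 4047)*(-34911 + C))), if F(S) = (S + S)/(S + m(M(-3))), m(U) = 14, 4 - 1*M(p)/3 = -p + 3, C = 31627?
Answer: -109/2936697296 ≈ -3.7117e-8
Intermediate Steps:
M(p) = 3 + 3*p (M(p) = 12 - 3*(-p + 3) = 12 - 3*(3 - p) = 12 + (-9 + 3*p) = 3 + 3*p)
F(S) = 2*S/(14 + S) (F(S) = (S + S)/(S + 14) = (2*S)/(14 + S) = 2*S/(14 + S))
F(218)/(((11371 + 4047)*(-34911 + C))) = (2*218/(14 + 218))/(((11371 + 4047)*(-34911 + 31627))) = (2*218/232)/((15418*(-3284))) = (2*218*(1/232))/(-50632712) = (109/58)*(-1/50632712) = -109/2936697296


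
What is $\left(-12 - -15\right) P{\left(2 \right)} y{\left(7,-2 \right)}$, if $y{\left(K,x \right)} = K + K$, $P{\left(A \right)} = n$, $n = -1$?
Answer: $-42$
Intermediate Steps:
$P{\left(A \right)} = -1$
$y{\left(K,x \right)} = 2 K$
$\left(-12 - -15\right) P{\left(2 \right)} y{\left(7,-2 \right)} = \left(-12 - -15\right) \left(-1\right) 2 \cdot 7 = \left(-12 + 15\right) \left(-1\right) 14 = 3 \left(-1\right) 14 = \left(-3\right) 14 = -42$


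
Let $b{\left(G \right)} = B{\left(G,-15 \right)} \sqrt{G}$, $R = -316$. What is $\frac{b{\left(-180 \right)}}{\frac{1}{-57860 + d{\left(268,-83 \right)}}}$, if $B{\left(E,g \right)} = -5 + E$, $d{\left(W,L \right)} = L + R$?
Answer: $64667490 i \sqrt{5} \approx 1.446 \cdot 10^{8} i$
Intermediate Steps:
$d{\left(W,L \right)} = -316 + L$ ($d{\left(W,L \right)} = L - 316 = -316 + L$)
$b{\left(G \right)} = \sqrt{G} \left(-5 + G\right)$ ($b{\left(G \right)} = \left(-5 + G\right) \sqrt{G} = \sqrt{G} \left(-5 + G\right)$)
$\frac{b{\left(-180 \right)}}{\frac{1}{-57860 + d{\left(268,-83 \right)}}} = \frac{\sqrt{-180} \left(-5 - 180\right)}{\frac{1}{-57860 - 399}} = \frac{6 i \sqrt{5} \left(-185\right)}{\frac{1}{-57860 - 399}} = \frac{\left(-1110\right) i \sqrt{5}}{\frac{1}{-58259}} = \frac{\left(-1110\right) i \sqrt{5}}{- \frac{1}{58259}} = - 1110 i \sqrt{5} \left(-58259\right) = 64667490 i \sqrt{5}$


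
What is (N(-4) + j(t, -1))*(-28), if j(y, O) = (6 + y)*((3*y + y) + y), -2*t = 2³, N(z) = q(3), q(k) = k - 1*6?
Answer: 1204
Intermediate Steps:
q(k) = -6 + k (q(k) = k - 6 = -6 + k)
N(z) = -3 (N(z) = -6 + 3 = -3)
t = -4 (t = -½*2³ = -½*8 = -4)
j(y, O) = 5*y*(6 + y) (j(y, O) = (6 + y)*(4*y + y) = (6 + y)*(5*y) = 5*y*(6 + y))
(N(-4) + j(t, -1))*(-28) = (-3 + 5*(-4)*(6 - 4))*(-28) = (-3 + 5*(-4)*2)*(-28) = (-3 - 40)*(-28) = -43*(-28) = 1204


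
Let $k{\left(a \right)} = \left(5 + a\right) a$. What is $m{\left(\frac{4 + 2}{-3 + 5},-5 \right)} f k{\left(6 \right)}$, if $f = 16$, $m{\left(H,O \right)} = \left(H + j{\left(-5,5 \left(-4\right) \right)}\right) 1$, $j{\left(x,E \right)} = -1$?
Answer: $2112$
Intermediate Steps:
$m{\left(H,O \right)} = -1 + H$ ($m{\left(H,O \right)} = \left(H - 1\right) 1 = \left(-1 + H\right) 1 = -1 + H$)
$k{\left(a \right)} = a \left(5 + a\right)$
$m{\left(\frac{4 + 2}{-3 + 5},-5 \right)} f k{\left(6 \right)} = \left(-1 + \frac{4 + 2}{-3 + 5}\right) 16 \cdot 6 \left(5 + 6\right) = \left(-1 + \frac{6}{2}\right) 16 \cdot 6 \cdot 11 = \left(-1 + 6 \cdot \frac{1}{2}\right) 16 \cdot 66 = \left(-1 + 3\right) 16 \cdot 66 = 2 \cdot 16 \cdot 66 = 32 \cdot 66 = 2112$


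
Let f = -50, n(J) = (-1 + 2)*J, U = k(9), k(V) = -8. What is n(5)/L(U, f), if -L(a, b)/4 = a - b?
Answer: -5/168 ≈ -0.029762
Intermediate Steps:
U = -8
n(J) = J (n(J) = 1*J = J)
L(a, b) = -4*a + 4*b (L(a, b) = -4*(a - b) = -4*a + 4*b)
n(5)/L(U, f) = 5/(-4*(-8) + 4*(-50)) = 5/(32 - 200) = 5/(-168) = 5*(-1/168) = -5/168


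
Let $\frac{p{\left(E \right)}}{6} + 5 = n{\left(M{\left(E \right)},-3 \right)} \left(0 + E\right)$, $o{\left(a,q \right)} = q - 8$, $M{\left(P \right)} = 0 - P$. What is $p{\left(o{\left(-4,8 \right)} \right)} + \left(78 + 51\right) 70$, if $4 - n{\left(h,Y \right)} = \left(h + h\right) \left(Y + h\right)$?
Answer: $9000$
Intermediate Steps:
$M{\left(P \right)} = - P$
$o{\left(a,q \right)} = -8 + q$ ($o{\left(a,q \right)} = q - 8 = -8 + q$)
$n{\left(h,Y \right)} = 4 - 2 h \left(Y + h\right)$ ($n{\left(h,Y \right)} = 4 - \left(h + h\right) \left(Y + h\right) = 4 - 2 h \left(Y + h\right)$)
$p{\left(E \right)} = -30 + 6 E \left(4 - 6 E - 2 E^{2}\right)$ ($p{\left(E \right)} = -30 + 6 \left(4 - 2 \left(- E\right)^{2} - - 6 \left(- E\right)\right) \left(0 + E\right) = -30 + 6 \left(4 - 2 E^{2} - 6 E\right) E = -30 + 6 \left(4 - 6 E - 2 E^{2}\right) E = -30 + 6 E \left(4 - 6 E - 2 E^{2}\right)$)
$p{\left(o{\left(-4,8 \right)} \right)} + \left(78 + 51\right) 70 = \left(-30 - 36 \left(-8 + 8\right)^{2} - 12 \left(-8 + 8\right)^{3} + 24 \left(-8 + 8\right)\right) + \left(78 + 51\right) 70 = \left(-30 - 36 \cdot 0^{2} - 12 \cdot 0^{3} + 24 \cdot 0\right) + 129 \cdot 70 = \left(-30 - 0 - 0 + 0\right) + 9030 = \left(-30 + 0 + 0 + 0\right) + 9030 = -30 + 9030 = 9000$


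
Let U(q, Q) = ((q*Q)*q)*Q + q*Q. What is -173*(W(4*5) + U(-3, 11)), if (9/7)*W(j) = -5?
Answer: -1638137/9 ≈ -1.8202e+5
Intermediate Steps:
W(j) = -35/9 (W(j) = (7/9)*(-5) = -35/9)
U(q, Q) = Q*q + Q**2*q**2 (U(q, Q) = ((Q*q)*q)*Q + Q*q = (Q*q**2)*Q + Q*q = Q**2*q**2 + Q*q = Q*q + Q**2*q**2)
-173*(W(4*5) + U(-3, 11)) = -173*(-35/9 + 11*(-3)*(1 + 11*(-3))) = -173*(-35/9 + 11*(-3)*(1 - 33)) = -173*(-35/9 + 11*(-3)*(-32)) = -173*(-35/9 + 1056) = -173*9469/9 = -1638137/9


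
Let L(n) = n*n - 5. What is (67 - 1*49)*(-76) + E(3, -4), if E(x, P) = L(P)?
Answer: -1357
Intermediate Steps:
L(n) = -5 + n² (L(n) = n² - 5 = -5 + n²)
E(x, P) = -5 + P²
(67 - 1*49)*(-76) + E(3, -4) = (67 - 1*49)*(-76) + (-5 + (-4)²) = (67 - 49)*(-76) + (-5 + 16) = 18*(-76) + 11 = -1368 + 11 = -1357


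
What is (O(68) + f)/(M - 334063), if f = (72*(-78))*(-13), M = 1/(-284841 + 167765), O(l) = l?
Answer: -8555445776/39110759789 ≈ -0.21875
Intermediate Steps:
M = -1/117076 (M = 1/(-117076) = -1/117076 ≈ -8.5415e-6)
f = 73008 (f = -5616*(-13) = 73008)
(O(68) + f)/(M - 334063) = (68 + 73008)/(-1/117076 - 334063) = 73076/(-39110759789/117076) = 73076*(-117076/39110759789) = -8555445776/39110759789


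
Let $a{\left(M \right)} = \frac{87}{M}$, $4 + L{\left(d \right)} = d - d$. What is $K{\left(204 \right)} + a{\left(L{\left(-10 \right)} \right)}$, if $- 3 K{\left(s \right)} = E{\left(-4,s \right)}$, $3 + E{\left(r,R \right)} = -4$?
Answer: $- \frac{233}{12} \approx -19.417$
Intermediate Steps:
$E{\left(r,R \right)} = -7$ ($E{\left(r,R \right)} = -3 - 4 = -7$)
$L{\left(d \right)} = -4$ ($L{\left(d \right)} = -4 + \left(d - d\right) = -4 + 0 = -4$)
$K{\left(s \right)} = \frac{7}{3}$ ($K{\left(s \right)} = \left(- \frac{1}{3}\right) \left(-7\right) = \frac{7}{3}$)
$K{\left(204 \right)} + a{\left(L{\left(-10 \right)} \right)} = \frac{7}{3} + \frac{87}{-4} = \frac{7}{3} + 87 \left(- \frac{1}{4}\right) = \frac{7}{3} - \frac{87}{4} = - \frac{233}{12}$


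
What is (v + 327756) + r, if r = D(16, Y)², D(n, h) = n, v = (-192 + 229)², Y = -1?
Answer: 329381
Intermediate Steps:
v = 1369 (v = 37² = 1369)
r = 256 (r = 16² = 256)
(v + 327756) + r = (1369 + 327756) + 256 = 329125 + 256 = 329381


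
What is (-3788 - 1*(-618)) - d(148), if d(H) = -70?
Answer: -3100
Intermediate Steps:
(-3788 - 1*(-618)) - d(148) = (-3788 - 1*(-618)) - 1*(-70) = (-3788 + 618) + 70 = -3170 + 70 = -3100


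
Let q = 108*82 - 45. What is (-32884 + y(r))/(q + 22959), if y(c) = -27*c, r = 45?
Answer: -34099/31770 ≈ -1.0733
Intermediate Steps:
q = 8811 (q = 8856 - 45 = 8811)
(-32884 + y(r))/(q + 22959) = (-32884 - 27*45)/(8811 + 22959) = (-32884 - 1215)/31770 = -34099*1/31770 = -34099/31770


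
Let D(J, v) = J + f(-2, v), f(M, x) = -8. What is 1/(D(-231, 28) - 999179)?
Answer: -1/999418 ≈ -1.0006e-6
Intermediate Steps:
D(J, v) = -8 + J (D(J, v) = J - 8 = -8 + J)
1/(D(-231, 28) - 999179) = 1/((-8 - 231) - 999179) = 1/(-239 - 999179) = 1/(-999418) = -1/999418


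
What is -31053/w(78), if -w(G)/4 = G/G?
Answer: 31053/4 ≈ 7763.3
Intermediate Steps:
w(G) = -4 (w(G) = -4*G/G = -4*1 = -4)
-31053/w(78) = -31053/(-4) = -31053*(-¼) = 31053/4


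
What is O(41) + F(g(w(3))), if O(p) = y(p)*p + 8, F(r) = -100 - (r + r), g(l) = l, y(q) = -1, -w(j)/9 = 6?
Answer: -25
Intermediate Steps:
w(j) = -54 (w(j) = -9*6 = -54)
F(r) = -100 - 2*r
O(p) = 8 - p (O(p) = -p + 8 = 8 - p)
O(41) + F(g(w(3))) = (8 - 1*41) + (-100 - 2*(-54)) = (8 - 41) + (-100 + 108) = -33 + 8 = -25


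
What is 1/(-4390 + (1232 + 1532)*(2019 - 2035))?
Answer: -1/48614 ≈ -2.0570e-5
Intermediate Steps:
1/(-4390 + (1232 + 1532)*(2019 - 2035)) = 1/(-4390 + 2764*(-16)) = 1/(-4390 - 44224) = 1/(-48614) = -1/48614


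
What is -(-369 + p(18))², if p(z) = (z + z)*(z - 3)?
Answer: -29241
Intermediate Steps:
p(z) = 2*z*(-3 + z) (p(z) = (2*z)*(-3 + z) = 2*z*(-3 + z))
-(-369 + p(18))² = -(-369 + 2*18*(-3 + 18))² = -(-369 + 2*18*15)² = -(-369 + 540)² = -1*171² = -1*29241 = -29241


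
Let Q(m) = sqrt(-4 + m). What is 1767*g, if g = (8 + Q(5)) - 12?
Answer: -5301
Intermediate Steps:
g = -3 (g = (8 + sqrt(-4 + 5)) - 12 = (8 + sqrt(1)) - 12 = (8 + 1) - 12 = 9 - 12 = -3)
1767*g = 1767*(-3) = -5301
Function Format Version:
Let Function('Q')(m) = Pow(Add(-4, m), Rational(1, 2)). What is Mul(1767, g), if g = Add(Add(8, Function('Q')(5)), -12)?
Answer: -5301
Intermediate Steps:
g = -3 (g = Add(Add(8, Pow(Add(-4, 5), Rational(1, 2))), -12) = Add(Add(8, Pow(1, Rational(1, 2))), -12) = Add(Add(8, 1), -12) = Add(9, -12) = -3)
Mul(1767, g) = Mul(1767, -3) = -5301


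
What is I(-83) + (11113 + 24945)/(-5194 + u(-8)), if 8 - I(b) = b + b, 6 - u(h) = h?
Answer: 432631/2590 ≈ 167.04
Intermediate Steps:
u(h) = 6 - h
I(b) = 8 - 2*b (I(b) = 8 - (b + b) = 8 - 2*b)
I(-83) + (11113 + 24945)/(-5194 + u(-8)) = (8 - 2*(-83)) + (11113 + 24945)/(-5194 + (6 - 1*(-8))) = (8 + 166) + 36058/(-5194 + (6 + 8)) = 174 + 36058/(-5194 + 14) = 174 + 36058/(-5180) = 174 + 36058*(-1/5180) = 174 - 18029/2590 = 432631/2590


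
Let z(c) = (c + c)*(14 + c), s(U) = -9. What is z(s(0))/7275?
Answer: -6/485 ≈ -0.012371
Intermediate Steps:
z(c) = 2*c*(14 + c) (z(c) = (2*c)*(14 + c) = 2*c*(14 + c))
z(s(0))/7275 = (2*(-9)*(14 - 9))/7275 = (2*(-9)*5)*(1/7275) = -90*1/7275 = -6/485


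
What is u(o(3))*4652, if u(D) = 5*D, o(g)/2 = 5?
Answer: 232600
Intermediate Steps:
o(g) = 10 (o(g) = 2*5 = 10)
u(o(3))*4652 = (5*10)*4652 = 50*4652 = 232600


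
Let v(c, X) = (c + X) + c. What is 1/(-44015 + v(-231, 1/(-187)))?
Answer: -187/8317200 ≈ -2.2484e-5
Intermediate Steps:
v(c, X) = X + 2*c (v(c, X) = (X + c) + c = X + 2*c)
1/(-44015 + v(-231, 1/(-187))) = 1/(-44015 + (1/(-187) + 2*(-231))) = 1/(-44015 + (-1/187 - 462)) = 1/(-44015 - 86395/187) = 1/(-8317200/187) = -187/8317200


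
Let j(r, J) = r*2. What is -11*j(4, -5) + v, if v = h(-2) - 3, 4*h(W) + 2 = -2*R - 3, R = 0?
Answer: -369/4 ≈ -92.250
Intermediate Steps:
j(r, J) = 2*r
h(W) = -5/4 (h(W) = -½ + (-2*0 - 3)/4 = -½ + (0 - 3)/4 = -½ + (¼)*(-3) = -½ - ¾ = -5/4)
v = -17/4 (v = -5/4 - 3 = -17/4 ≈ -4.2500)
-11*j(4, -5) + v = -22*4 - 17/4 = -11*8 - 17/4 = -88 - 17/4 = -369/4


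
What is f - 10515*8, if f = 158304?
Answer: 74184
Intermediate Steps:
f - 10515*8 = 158304 - 10515*8 = 158304 - 84120 = 74184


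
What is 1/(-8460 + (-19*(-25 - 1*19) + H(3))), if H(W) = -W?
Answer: -1/7627 ≈ -0.00013111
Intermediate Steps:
1/(-8460 + (-19*(-25 - 1*19) + H(3))) = 1/(-8460 + (-19*(-25 - 1*19) - 1*3)) = 1/(-8460 + (-19*(-25 - 19) - 3)) = 1/(-8460 + (-19*(-44) - 3)) = 1/(-8460 + (836 - 3)) = 1/(-8460 + 833) = 1/(-7627) = -1/7627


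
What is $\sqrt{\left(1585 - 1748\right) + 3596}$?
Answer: $\sqrt{3433} \approx 58.592$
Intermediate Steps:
$\sqrt{\left(1585 - 1748\right) + 3596} = \sqrt{-163 + 3596} = \sqrt{3433}$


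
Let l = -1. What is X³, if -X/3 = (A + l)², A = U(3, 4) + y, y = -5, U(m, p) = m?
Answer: -19683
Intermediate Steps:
A = -2 (A = 3 - 5 = -2)
X = -27 (X = -3*(-2 - 1)² = -3*(-3)² = -3*9 = -27)
X³ = (-27)³ = -19683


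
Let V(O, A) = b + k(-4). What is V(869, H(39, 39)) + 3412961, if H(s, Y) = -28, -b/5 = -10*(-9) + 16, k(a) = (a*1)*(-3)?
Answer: 3412443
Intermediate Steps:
k(a) = -3*a (k(a) = a*(-3) = -3*a)
b = -530 (b = -5*(-10*(-9) + 16) = -5*(90 + 16) = -5*106 = -530)
V(O, A) = -518 (V(O, A) = -530 - 3*(-4) = -530 + 12 = -518)
V(869, H(39, 39)) + 3412961 = -518 + 3412961 = 3412443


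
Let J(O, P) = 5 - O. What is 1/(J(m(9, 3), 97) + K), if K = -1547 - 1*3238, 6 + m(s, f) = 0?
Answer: -1/4774 ≈ -0.00020947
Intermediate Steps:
m(s, f) = -6 (m(s, f) = -6 + 0 = -6)
K = -4785 (K = -1547 - 3238 = -4785)
1/(J(m(9, 3), 97) + K) = 1/((5 - 1*(-6)) - 4785) = 1/((5 + 6) - 4785) = 1/(11 - 4785) = 1/(-4774) = -1/4774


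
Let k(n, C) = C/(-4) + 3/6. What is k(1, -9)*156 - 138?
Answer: 291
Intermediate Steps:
k(n, C) = ½ - C/4 (k(n, C) = C*(-¼) + 3*(⅙) = -C/4 + ½ = ½ - C/4)
k(1, -9)*156 - 138 = (½ - ¼*(-9))*156 - 138 = (½ + 9/4)*156 - 138 = (11/4)*156 - 138 = 429 - 138 = 291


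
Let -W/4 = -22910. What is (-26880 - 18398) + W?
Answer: 46362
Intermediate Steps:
W = 91640 (W = -4*(-22910) = 91640)
(-26880 - 18398) + W = (-26880 - 18398) + 91640 = -45278 + 91640 = 46362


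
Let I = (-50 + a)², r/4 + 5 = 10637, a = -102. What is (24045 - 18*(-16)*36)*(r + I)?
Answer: 2258594016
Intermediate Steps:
r = 42528 (r = -20 + 4*10637 = -20 + 42548 = 42528)
I = 23104 (I = (-50 - 102)² = (-152)² = 23104)
(24045 - 18*(-16)*36)*(r + I) = (24045 - 18*(-16)*36)*(42528 + 23104) = (24045 + 288*36)*65632 = (24045 + 10368)*65632 = 34413*65632 = 2258594016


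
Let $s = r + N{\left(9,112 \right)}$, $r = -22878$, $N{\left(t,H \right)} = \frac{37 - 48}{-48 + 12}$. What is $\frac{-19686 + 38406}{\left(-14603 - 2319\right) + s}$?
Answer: $- \frac{673920}{1432789} \approx -0.47036$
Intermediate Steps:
$N{\left(t,H \right)} = \frac{11}{36}$ ($N{\left(t,H \right)} = - \frac{11}{-36} = \left(-11\right) \left(- \frac{1}{36}\right) = \frac{11}{36}$)
$s = - \frac{823597}{36}$ ($s = -22878 + \frac{11}{36} = - \frac{823597}{36} \approx -22878.0$)
$\frac{-19686 + 38406}{\left(-14603 - 2319\right) + s} = \frac{-19686 + 38406}{\left(-14603 - 2319\right) - \frac{823597}{36}} = \frac{18720}{\left(-14603 - 2319\right) - \frac{823597}{36}} = \frac{18720}{-16922 - \frac{823597}{36}} = \frac{18720}{- \frac{1432789}{36}} = 18720 \left(- \frac{36}{1432789}\right) = - \frac{673920}{1432789}$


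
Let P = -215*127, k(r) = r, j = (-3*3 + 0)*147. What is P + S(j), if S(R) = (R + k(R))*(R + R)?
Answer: 6974011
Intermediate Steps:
j = -1323 (j = (-9 + 0)*147 = -9*147 = -1323)
P = -27305
S(R) = 4*R**2 (S(R) = (R + R)*(R + R) = (2*R)*(2*R) = 4*R**2)
P + S(j) = -27305 + 4*(-1323)**2 = -27305 + 4*1750329 = -27305 + 7001316 = 6974011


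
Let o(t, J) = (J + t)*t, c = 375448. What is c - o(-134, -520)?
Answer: 287812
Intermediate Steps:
o(t, J) = t*(J + t)
c - o(-134, -520) = 375448 - (-134)*(-520 - 134) = 375448 - (-134)*(-654) = 375448 - 1*87636 = 375448 - 87636 = 287812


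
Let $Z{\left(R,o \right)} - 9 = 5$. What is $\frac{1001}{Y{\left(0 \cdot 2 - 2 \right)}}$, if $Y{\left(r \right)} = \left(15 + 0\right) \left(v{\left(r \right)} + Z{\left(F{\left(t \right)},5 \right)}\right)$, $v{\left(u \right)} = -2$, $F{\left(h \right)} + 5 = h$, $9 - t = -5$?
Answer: $\frac{1001}{180} \approx 5.5611$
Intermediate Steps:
$t = 14$ ($t = 9 - -5 = 9 + 5 = 14$)
$F{\left(h \right)} = -5 + h$
$Z{\left(R,o \right)} = 14$ ($Z{\left(R,o \right)} = 9 + 5 = 14$)
$Y{\left(r \right)} = 180$ ($Y{\left(r \right)} = \left(15 + 0\right) \left(-2 + 14\right) = 15 \cdot 12 = 180$)
$\frac{1001}{Y{\left(0 \cdot 2 - 2 \right)}} = \frac{1001}{180}$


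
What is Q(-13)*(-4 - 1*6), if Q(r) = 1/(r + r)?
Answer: 5/13 ≈ 0.38462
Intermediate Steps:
Q(r) = 1/(2*r)
Q(-13)*(-4 - 1*6) = ((1/2)/(-13))*(-4 - 1*6) = ((1/2)*(-1/13))*(-4 - 6) = -1/26*(-10) = 5/13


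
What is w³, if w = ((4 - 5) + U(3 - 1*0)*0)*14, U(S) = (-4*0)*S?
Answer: -2744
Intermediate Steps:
U(S) = 0 (U(S) = 0*S = 0)
w = -14 (w = ((4 - 5) + 0*0)*14 = (-1 + 0)*14 = -1*14 = -14)
w³ = (-14)³ = -2744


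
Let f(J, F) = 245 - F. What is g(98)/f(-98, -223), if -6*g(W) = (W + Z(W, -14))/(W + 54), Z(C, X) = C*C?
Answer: -539/23712 ≈ -0.022731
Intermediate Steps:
Z(C, X) = C²
g(W) = -(W + W²)/(6*(54 + W)) (g(W) = -(W + W²)/(6*(W + 54)) = -(W + W²)/(6*(54 + W)))
g(98)/f(-98, -223) = ((⅙)*98*(-1 - 1*98)/(54 + 98))/(245 - 1*(-223)) = ((⅙)*98*(-1 - 98)/152)/(245 + 223) = ((⅙)*98*(1/152)*(-99))/468 = -1617/152*1/468 = -539/23712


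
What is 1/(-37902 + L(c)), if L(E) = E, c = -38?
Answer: -1/37940 ≈ -2.6357e-5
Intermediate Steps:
1/(-37902 + L(c)) = 1/(-37902 - 38) = 1/(-37940) = -1/37940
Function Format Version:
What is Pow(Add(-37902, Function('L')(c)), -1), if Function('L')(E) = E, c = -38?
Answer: Rational(-1, 37940) ≈ -2.6357e-5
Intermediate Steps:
Pow(Add(-37902, Function('L')(c)), -1) = Pow(Add(-37902, -38), -1) = Pow(-37940, -1) = Rational(-1, 37940)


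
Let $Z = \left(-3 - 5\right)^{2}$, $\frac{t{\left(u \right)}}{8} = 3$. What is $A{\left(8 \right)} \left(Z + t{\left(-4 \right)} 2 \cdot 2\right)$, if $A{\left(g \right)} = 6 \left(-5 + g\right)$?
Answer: $2880$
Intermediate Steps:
$t{\left(u \right)} = 24$ ($t{\left(u \right)} = 8 \cdot 3 = 24$)
$A{\left(g \right)} = -30 + 6 g$
$Z = 64$ ($Z = \left(-8\right)^{2} = 64$)
$A{\left(8 \right)} \left(Z + t{\left(-4 \right)} 2 \cdot 2\right) = \left(-30 + 6 \cdot 8\right) \left(64 + 24 \cdot 2 \cdot 2\right) = \left(-30 + 48\right) \left(64 + 48 \cdot 2\right) = 18 \left(64 + 96\right) = 18 \cdot 160 = 2880$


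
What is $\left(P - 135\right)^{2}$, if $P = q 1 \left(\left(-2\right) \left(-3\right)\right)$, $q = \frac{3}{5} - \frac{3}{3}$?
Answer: $\frac{471969}{25} \approx 18879.0$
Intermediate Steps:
$q = - \frac{2}{5}$ ($q = 3 \cdot \frac{1}{5} - 1 = \frac{3}{5} - 1 = - \frac{2}{5} \approx -0.4$)
$P = - \frac{12}{5}$ ($P = \left(- \frac{2}{5}\right) 1 \left(\left(-2\right) \left(-3\right)\right) = \left(- \frac{2}{5}\right) 6 = - \frac{12}{5} \approx -2.4$)
$\left(P - 135\right)^{2} = \left(- \frac{12}{5} - 135\right)^{2} = \left(- \frac{687}{5}\right)^{2} = \frac{471969}{25}$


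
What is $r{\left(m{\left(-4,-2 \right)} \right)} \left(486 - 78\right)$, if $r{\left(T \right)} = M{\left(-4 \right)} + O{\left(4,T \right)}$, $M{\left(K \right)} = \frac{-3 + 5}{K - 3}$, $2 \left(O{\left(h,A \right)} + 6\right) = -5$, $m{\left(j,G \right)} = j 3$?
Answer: $- \frac{25092}{7} \approx -3584.6$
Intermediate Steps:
$m{\left(j,G \right)} = 3 j$
$O{\left(h,A \right)} = - \frac{17}{2}$ ($O{\left(h,A \right)} = -6 + \frac{1}{2} \left(-5\right) = -6 - \frac{5}{2} = - \frac{17}{2}$)
$M{\left(K \right)} = \frac{2}{-3 + K}$
$r{\left(T \right)} = - \frac{123}{14}$ ($r{\left(T \right)} = \frac{2}{-3 - 4} - \frac{17}{2} = \frac{2}{-7} - \frac{17}{2} = 2 \left(- \frac{1}{7}\right) - \frac{17}{2} = - \frac{2}{7} - \frac{17}{2} = - \frac{123}{14}$)
$r{\left(m{\left(-4,-2 \right)} \right)} \left(486 - 78\right) = - \frac{123 \left(486 - 78\right)}{14} = \left(- \frac{123}{14}\right) 408 = - \frac{25092}{7}$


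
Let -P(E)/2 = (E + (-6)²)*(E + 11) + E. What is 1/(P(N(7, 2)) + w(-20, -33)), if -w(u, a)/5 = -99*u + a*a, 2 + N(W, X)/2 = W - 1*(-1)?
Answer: -1/17577 ≈ -5.6893e-5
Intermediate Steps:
N(W, X) = -2 + 2*W (N(W, X) = -4 + 2*(W - 1*(-1)) = -4 + 2*(W + 1) = -4 + 2*(1 + W) = -4 + (2 + 2*W) = -2 + 2*W)
w(u, a) = -5*a² + 495*u (w(u, a) = -5*(-99*u + a*a) = -5*(-99*u + a²) = -5*(a² - 99*u) = -5*a² + 495*u)
P(E) = -2*E - 2*(11 + E)*(36 + E) (P(E) = -2*((E + (-6)²)*(E + 11) + E) = -2*((E + 36)*(11 + E) + E) = -2*((36 + E)*(11 + E) + E) = -2*((11 + E)*(36 + E) + E) = -2*(E + (11 + E)*(36 + E)) = -2*E - 2*(11 + E)*(36 + E))
1/(P(N(7, 2)) + w(-20, -33)) = 1/((-792 - 96*(-2 + 2*7) - 2*(-2 + 2*7)²) + (-5*(-33)² + 495*(-20))) = 1/((-792 - 96*(-2 + 14) - 2*(-2 + 14)²) + (-5*1089 - 9900)) = 1/((-792 - 96*12 - 2*12²) + (-5445 - 9900)) = 1/((-792 - 1152 - 2*144) - 15345) = 1/((-792 - 1152 - 288) - 15345) = 1/(-2232 - 15345) = 1/(-17577) = -1/17577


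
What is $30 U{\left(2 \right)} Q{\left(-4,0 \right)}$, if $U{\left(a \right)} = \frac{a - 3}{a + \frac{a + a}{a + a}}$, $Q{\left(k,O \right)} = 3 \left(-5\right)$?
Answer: $150$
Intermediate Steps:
$Q{\left(k,O \right)} = -15$
$U{\left(a \right)} = \frac{-3 + a}{1 + a}$ ($U{\left(a \right)} = \frac{-3 + a}{a + \frac{2 a}{2 a}} = \frac{-3 + a}{a + 2 a \frac{1}{2 a}} = \frac{-3 + a}{a + 1} = \frac{-3 + a}{1 + a}$)
$30 U{\left(2 \right)} Q{\left(-4,0 \right)} = 30 \frac{-3 + 2}{1 + 2} \left(-15\right) = 30 \cdot \frac{1}{3} \left(-1\right) \left(-15\right) = 30 \left(- \frac{1}{3}\right) \left(-15\right) = \left(-10\right) \left(-15\right) = 150$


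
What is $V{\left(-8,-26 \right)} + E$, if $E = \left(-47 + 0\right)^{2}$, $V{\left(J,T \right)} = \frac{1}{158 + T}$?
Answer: $\frac{291589}{132} \approx 2209.0$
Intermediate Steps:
$E = 2209$ ($E = \left(-47\right)^{2} = 2209$)
$V{\left(-8,-26 \right)} + E = \frac{1}{158 - 26} + 2209 = \frac{1}{132} + 2209 = \frac{291589}{132}$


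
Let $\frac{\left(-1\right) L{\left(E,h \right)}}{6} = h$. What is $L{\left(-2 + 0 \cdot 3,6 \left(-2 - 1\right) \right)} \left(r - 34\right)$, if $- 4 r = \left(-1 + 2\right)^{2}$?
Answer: $-3699$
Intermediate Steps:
$L{\left(E,h \right)} = - 6 h$
$r = - \frac{1}{4}$ ($r = - \frac{\left(-1 + 2\right)^{2}}{4} = - \frac{1^{2}}{4} = \left(- \frac{1}{4}\right) 1 = - \frac{1}{4} \approx -0.25$)
$L{\left(-2 + 0 \cdot 3,6 \left(-2 - 1\right) \right)} \left(r - 34\right) = - 6 \cdot 6 \left(-2 - 1\right) \left(- \frac{1}{4} - 34\right) = - 6 \cdot 6 \left(-3\right) \left(- \frac{137}{4}\right) = \left(-6\right) \left(-18\right) \left(- \frac{137}{4}\right) = 108 \left(- \frac{137}{4}\right) = -3699$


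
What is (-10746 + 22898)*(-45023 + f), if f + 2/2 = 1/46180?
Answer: -6316634873122/11545 ≈ -5.4713e+8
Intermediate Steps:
f = -46179/46180 (f = -1 + 1/46180 = -46179/46180 ≈ -0.99998)
(-10746 + 22898)*(-45023 + f) = (-10746 + 22898)*(-45023 - 46179/46180) = 12152*(-2079208319/46180) = -6316634873122/11545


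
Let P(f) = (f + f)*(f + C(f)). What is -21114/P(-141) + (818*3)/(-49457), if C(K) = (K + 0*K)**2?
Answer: -700910979/15295071820 ≈ -0.045826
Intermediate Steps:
C(K) = K**2 (C(K) = (K + 0)**2 = K**2)
P(f) = 2*f*(f + f**2) (P(f) = (f + f)*(f + f**2) = (2*f)*(f + f**2) = 2*f*(f + f**2))
-21114/P(-141) + (818*3)/(-49457) = -21114*1/(39762*(1 - 141)) + (818*3)/(-49457) = -21114/(2*19881*(-140)) + 2454*(-1/49457) = -21114/(-5566680) - 2454/49457 = -21114*(-1/5566680) - 2454/49457 = 1173/309260 - 2454/49457 = -700910979/15295071820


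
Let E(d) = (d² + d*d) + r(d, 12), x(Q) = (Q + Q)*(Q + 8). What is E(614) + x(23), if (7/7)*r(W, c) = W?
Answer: 756032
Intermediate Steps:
r(W, c) = W
x(Q) = 2*Q*(8 + Q) (x(Q) = (2*Q)*(8 + Q) = 2*Q*(8 + Q))
E(d) = d + 2*d² (E(d) = (d² + d*d) + d = (d² + d²) + d = 2*d² + d = d + 2*d²)
E(614) + x(23) = 614*(1 + 2*614) + 2*23*(8 + 23) = 614*(1 + 1228) + 2*23*31 = 614*1229 + 1426 = 754606 + 1426 = 756032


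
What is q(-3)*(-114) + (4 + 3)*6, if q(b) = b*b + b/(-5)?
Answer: -5262/5 ≈ -1052.4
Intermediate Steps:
q(b) = b² - b/5 (q(b) = b² + b*(-⅕) = b² - b/5)
q(-3)*(-114) + (4 + 3)*6 = -3*(-⅕ - 3)*(-114) + (4 + 3)*6 = -3*(-16/5)*(-114) + 7*6 = (48/5)*(-114) + 42 = -5472/5 + 42 = -5262/5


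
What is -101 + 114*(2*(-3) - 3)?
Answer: -1127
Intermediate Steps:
-101 + 114*(2*(-3) - 3) = -101 + 114*(-6 - 3) = -101 + 114*(-9) = -101 - 1026 = -1127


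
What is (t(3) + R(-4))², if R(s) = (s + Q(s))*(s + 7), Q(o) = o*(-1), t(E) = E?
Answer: 9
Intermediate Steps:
Q(o) = -o
R(s) = 0 (R(s) = (s - s)*(s + 7) = 0*(7 + s) = 0)
(t(3) + R(-4))² = (3 + 0)² = 3² = 9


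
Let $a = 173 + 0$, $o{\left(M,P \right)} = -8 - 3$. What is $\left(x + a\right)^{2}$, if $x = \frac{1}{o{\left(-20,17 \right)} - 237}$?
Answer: $\frac{1840667409}{61504} \approx 29928.0$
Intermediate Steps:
$o{\left(M,P \right)} = -11$
$a = 173$
$x = - \frac{1}{248}$ ($x = \frac{1}{-11 - 237} = \frac{1}{-248} = - \frac{1}{248} \approx -0.0040323$)
$\left(x + a\right)^{2} = \left(- \frac{1}{248} + 173\right)^{2} = \left(\frac{42903}{248}\right)^{2} = \frac{1840667409}{61504}$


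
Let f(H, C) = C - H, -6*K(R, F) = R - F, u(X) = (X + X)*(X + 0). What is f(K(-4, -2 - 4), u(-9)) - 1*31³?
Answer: -88886/3 ≈ -29629.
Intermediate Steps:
u(X) = 2*X² (u(X) = (2*X)*X = 2*X²)
K(R, F) = -R/6 + F/6 (K(R, F) = -(R - F)/6 = -R/6 + F/6)
f(K(-4, -2 - 4), u(-9)) - 1*31³ = (2*(-9)² - (-⅙*(-4) + (-2 - 4)/6)) - 1*31³ = (2*81 - (⅔ + (⅙)*(-6))) - 1*29791 = (162 - (⅔ - 1)) - 29791 = (162 - 1*(-⅓)) - 29791 = (162 + ⅓) - 29791 = 487/3 - 29791 = -88886/3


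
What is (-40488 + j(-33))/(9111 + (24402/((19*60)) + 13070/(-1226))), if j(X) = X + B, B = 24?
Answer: -4716685590/1062409591 ≈ -4.4396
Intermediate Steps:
j(X) = 24 + X (j(X) = X + 24 = 24 + X)
(-40488 + j(-33))/(9111 + (24402/((19*60)) + 13070/(-1226))) = (-40488 + (24 - 33))/(9111 + (24402/((19*60)) + 13070/(-1226))) = (-40488 - 9)/(9111 + (24402/1140 + 13070*(-1/1226))) = -40497/(9111 + (24402*(1/1140) - 6535/613)) = -40497/(9111 + (4067/190 - 6535/613)) = -40497/(9111 + 1251421/116470) = -40497/1062409591/116470 = -40497*116470/1062409591 = -4716685590/1062409591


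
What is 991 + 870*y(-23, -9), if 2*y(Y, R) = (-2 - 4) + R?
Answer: -5534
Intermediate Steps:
y(Y, R) = -3 + R/2 (y(Y, R) = ((-2 - 4) + R)/2 = (-6 + R)/2 = -3 + R/2)
991 + 870*y(-23, -9) = 991 + 870*(-3 + (1/2)*(-9)) = 991 + 870*(-3 - 9/2) = 991 + 870*(-15/2) = 991 - 6525 = -5534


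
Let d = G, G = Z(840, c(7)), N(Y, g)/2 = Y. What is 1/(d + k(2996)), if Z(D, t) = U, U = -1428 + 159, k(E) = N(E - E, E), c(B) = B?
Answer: -1/1269 ≈ -0.00078802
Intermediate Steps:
N(Y, g) = 2*Y
k(E) = 0 (k(E) = 2*(E - E) = 2*0 = 0)
U = -1269
Z(D, t) = -1269
G = -1269
d = -1269
1/(d + k(2996)) = 1/(-1269 + 0) = 1/(-1269) = -1/1269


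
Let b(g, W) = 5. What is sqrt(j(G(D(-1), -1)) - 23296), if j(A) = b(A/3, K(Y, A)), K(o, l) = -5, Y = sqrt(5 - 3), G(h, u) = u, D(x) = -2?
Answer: I*sqrt(23291) ≈ 152.61*I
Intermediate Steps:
Y = sqrt(2) ≈ 1.4142
j(A) = 5
sqrt(j(G(D(-1), -1)) - 23296) = sqrt(5 - 23296) = sqrt(-23291) = I*sqrt(23291)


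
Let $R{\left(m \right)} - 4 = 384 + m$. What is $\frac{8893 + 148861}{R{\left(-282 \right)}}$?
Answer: $\frac{78877}{53} \approx 1488.2$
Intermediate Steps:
$R{\left(m \right)} = 388 + m$ ($R{\left(m \right)} = 4 + \left(384 + m\right) = 388 + m$)
$\frac{8893 + 148861}{R{\left(-282 \right)}} = \frac{8893 + 148861}{388 - 282} = \frac{157754}{106} = 157754 \cdot \frac{1}{106} = \frac{78877}{53}$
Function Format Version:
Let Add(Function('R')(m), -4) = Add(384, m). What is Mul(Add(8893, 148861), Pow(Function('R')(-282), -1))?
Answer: Rational(78877, 53) ≈ 1488.2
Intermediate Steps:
Function('R')(m) = Add(388, m) (Function('R')(m) = Add(4, Add(384, m)) = Add(388, m))
Mul(Add(8893, 148861), Pow(Function('R')(-282), -1)) = Mul(Add(8893, 148861), Pow(Add(388, -282), -1)) = Mul(157754, Pow(106, -1)) = Mul(157754, Rational(1, 106)) = Rational(78877, 53)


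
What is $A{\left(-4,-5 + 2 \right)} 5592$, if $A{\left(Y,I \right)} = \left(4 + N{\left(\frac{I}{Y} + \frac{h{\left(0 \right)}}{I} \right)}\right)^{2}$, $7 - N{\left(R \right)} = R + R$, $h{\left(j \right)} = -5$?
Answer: $\frac{637954}{3} \approx 2.1265 \cdot 10^{5}$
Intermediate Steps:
$N{\left(R \right)} = 7 - 2 R$ ($N{\left(R \right)} = 7 - \left(R + R\right) = 7 - 2 R$)
$A{\left(Y,I \right)} = \left(11 + \frac{10}{I} - \frac{2 I}{Y}\right)^{2}$ ($A{\left(Y,I \right)} = \left(4 - \left(-7 + 2 \left(\frac{I}{Y} - \frac{5}{I}\right)\right)\right)^{2} = \left(4 - \left(-7 + 2 \left(- \frac{5}{I} + \frac{I}{Y}\right)\right)\right)^{2} = \left(4 - \left(-7 - \frac{10}{I} + \frac{2 I}{Y}\right)\right)^{2} = \left(4 + \left(7 + \frac{10}{I} - \frac{2 I}{Y}\right)\right)^{2} = \left(11 + \frac{10}{I} - \frac{2 I}{Y}\right)^{2}$)
$A{\left(-4,-5 + 2 \right)} 5592 = \left(-11 - \frac{10}{-5 + 2} + \frac{2 \left(-5 + 2\right)}{-4}\right)^{2} \cdot 5592 = \left(-11 - \frac{10}{-3} + 2 \left(-3\right) \left(- \frac{1}{4}\right)\right)^{2} \cdot 5592 = \left(-11 - - \frac{10}{3} + \frac{3}{2}\right)^{2} \cdot 5592 = \left(-11 + \frac{10}{3} + \frac{3}{2}\right)^{2} \cdot 5592 = \left(- \frac{37}{6}\right)^{2} \cdot 5592 = \frac{1369}{36} \cdot 5592 = \frac{637954}{3}$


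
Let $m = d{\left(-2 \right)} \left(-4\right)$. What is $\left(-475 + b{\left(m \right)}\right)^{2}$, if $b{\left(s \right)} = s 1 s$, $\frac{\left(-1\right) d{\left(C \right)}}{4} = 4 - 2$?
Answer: $301401$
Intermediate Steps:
$d{\left(C \right)} = -8$ ($d{\left(C \right)} = - 4 \left(4 - 2\right) = \left(-4\right) 2 = -8$)
$m = 32$ ($m = \left(-8\right) \left(-4\right) = 32$)
$b{\left(s \right)} = s^{2}$ ($b{\left(s \right)} = s s = s^{2}$)
$\left(-475 + b{\left(m \right)}\right)^{2} = \left(-475 + 32^{2}\right)^{2} = \left(-475 + 1024\right)^{2} = 549^{2} = 301401$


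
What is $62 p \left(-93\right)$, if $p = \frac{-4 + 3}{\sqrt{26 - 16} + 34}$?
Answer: $\frac{32674}{191} - \frac{961 \sqrt{10}}{191} \approx 155.16$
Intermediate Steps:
$p = - \frac{1}{34 + \sqrt{10}}$ ($p = - \frac{1}{\sqrt{10} + 34} = - \frac{1}{34 + \sqrt{10}} \approx -0.026909$)
$62 p \left(-93\right) = 62 \left(- \frac{17}{573} + \frac{\sqrt{10}}{1146}\right) \left(-93\right) = \left(- \frac{1054}{573} + \frac{31 \sqrt{10}}{573}\right) \left(-93\right) = \frac{32674}{191} - \frac{961 \sqrt{10}}{191}$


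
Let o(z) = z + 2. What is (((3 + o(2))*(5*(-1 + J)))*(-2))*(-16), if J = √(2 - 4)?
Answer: -1120 + 1120*I*√2 ≈ -1120.0 + 1583.9*I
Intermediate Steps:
J = I*√2 (J = √(-2) = I*√2 ≈ 1.4142*I)
o(z) = 2 + z
(((3 + o(2))*(5*(-1 + J)))*(-2))*(-16) = (((3 + (2 + 2))*(5*(-1 + I*√2)))*(-2))*(-16) = (((3 + 4)*(-5 + 5*I*√2))*(-2))*(-16) = ((7*(-5 + 5*I*√2))*(-2))*(-16) = ((-35 + 35*I*√2)*(-2))*(-16) = (70 - 70*I*√2)*(-16) = -1120 + 1120*I*√2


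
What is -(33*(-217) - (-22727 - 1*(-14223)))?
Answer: -1343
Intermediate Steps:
-(33*(-217) - (-22727 - 1*(-14223))) = -(-7161 - (-22727 + 14223)) = -(-7161 - 1*(-8504)) = -(-7161 + 8504) = -1*1343 = -1343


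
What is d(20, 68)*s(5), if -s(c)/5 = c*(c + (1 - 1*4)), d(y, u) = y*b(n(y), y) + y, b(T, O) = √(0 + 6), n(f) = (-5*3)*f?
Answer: -1000 - 1000*√6 ≈ -3449.5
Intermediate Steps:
n(f) = -15*f
b(T, O) = √6
d(y, u) = y + y*√6 (d(y, u) = y*√6 + y = y + y*√6)
s(c) = -5*c*(-3 + c) (s(c) = -5*c*(c + (1 - 1*4)) = -5*c*(c + (1 - 4)) = -5*c*(c - 3) = -5*c*(-3 + c))
d(20, 68)*s(5) = (20*(1 + √6))*(5*5*(3 - 1*5)) = (20 + 20*√6)*(5*5*(3 - 5)) = (20 + 20*√6)*(5*5*(-2)) = (20 + 20*√6)*(-50) = -1000 - 1000*√6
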